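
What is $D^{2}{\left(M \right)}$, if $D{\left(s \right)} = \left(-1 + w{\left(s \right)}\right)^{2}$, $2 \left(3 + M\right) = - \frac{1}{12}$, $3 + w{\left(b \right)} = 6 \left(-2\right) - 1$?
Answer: $83521$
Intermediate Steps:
$w{\left(b \right)} = -16$ ($w{\left(b \right)} = -3 + \left(6 \left(-2\right) - 1\right) = -3 - 13 = -16$)
$M = - \frac{73}{24}$ ($M = -3 + \frac{\left(-1\right) \frac{1}{12}}{2} = -3 + \frac{1}{2} \left(- \frac{1}{12}\right) = -3 - \frac{1}{24} = - \frac{73}{24} \approx -3.0417$)
$D{\left(s \right)} = 289$ ($D{\left(s \right)} = \left(-1 - 16\right)^{2} = \left(-17\right)^{2} = 289$)
$D^{2}{\left(M \right)} = 289^{2} = 83521$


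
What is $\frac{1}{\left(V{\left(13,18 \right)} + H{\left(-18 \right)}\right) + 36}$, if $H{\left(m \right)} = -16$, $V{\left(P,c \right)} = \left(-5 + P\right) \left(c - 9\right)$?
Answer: $\frac{1}{92} \approx 0.01087$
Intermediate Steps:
$V{\left(P,c \right)} = \left(-9 + c\right) \left(-5 + P\right)$ ($V{\left(P,c \right)} = \left(-5 + P\right) \left(-9 + c\right) = \left(-9 + c\right) \left(-5 + P\right)$)
$\frac{1}{\left(V{\left(13,18 \right)} + H{\left(-18 \right)}\right) + 36} = \frac{1}{\left(\left(45 - 117 - 90 + 13 \cdot 18\right) - 16\right) + 36} = \frac{1}{\left(\left(45 - 117 - 90 + 234\right) - 16\right) + 36} = \frac{1}{\left(72 - 16\right) + 36} = \frac{1}{56 + 36} = \frac{1}{92}$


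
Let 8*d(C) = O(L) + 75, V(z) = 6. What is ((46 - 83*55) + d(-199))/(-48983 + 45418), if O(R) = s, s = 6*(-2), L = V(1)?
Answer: 36089/28520 ≈ 1.2654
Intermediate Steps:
L = 6
s = -12
O(R) = -12
d(C) = 63/8 (d(C) = (-12 + 75)/8 = (⅛)*63 = 63/8)
((46 - 83*55) + d(-199))/(-48983 + 45418) = ((46 - 83*55) + 63/8)/(-48983 + 45418) = ((46 - 4565) + 63/8)/(-3565) = (-4519 + 63/8)*(-1/3565) = -36089/8*(-1/3565) = 36089/28520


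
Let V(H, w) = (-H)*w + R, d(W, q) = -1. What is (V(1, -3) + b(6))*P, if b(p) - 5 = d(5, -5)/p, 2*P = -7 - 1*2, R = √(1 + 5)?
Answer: -141/4 - 9*√6/2 ≈ -46.273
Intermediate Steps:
R = √6 ≈ 2.4495
V(H, w) = √6 - H*w (V(H, w) = (-H)*w + √6 = -H*w + √6 = √6 - H*w)
P = -9/2 (P = (-7 - 1*2)/2 = (-7 - 2)/2 = (½)*(-9) = -9/2 ≈ -4.5000)
b(p) = 5 - 1/p
(V(1, -3) + b(6))*P = ((√6 - 1*1*(-3)) + (5 - 1/6))*(-9/2) = ((√6 + 3) + (5 - 1*⅙))*(-9/2) = ((3 + √6) + (5 - ⅙))*(-9/2) = ((3 + √6) + 29/6)*(-9/2) = (47/6 + √6)*(-9/2) = -141/4 - 9*√6/2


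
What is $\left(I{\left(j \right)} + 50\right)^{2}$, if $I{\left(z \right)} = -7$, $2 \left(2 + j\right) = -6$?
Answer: $1849$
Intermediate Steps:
$j = -5$ ($j = -2 + \frac{1}{2} \left(-6\right) = -2 - 3 = -5$)
$\left(I{\left(j \right)} + 50\right)^{2} = \left(-7 + 50\right)^{2} = 43^{2} = 1849$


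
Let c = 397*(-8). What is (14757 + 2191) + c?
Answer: 13772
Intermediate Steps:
c = -3176
(14757 + 2191) + c = (14757 + 2191) - 3176 = 16948 - 3176 = 13772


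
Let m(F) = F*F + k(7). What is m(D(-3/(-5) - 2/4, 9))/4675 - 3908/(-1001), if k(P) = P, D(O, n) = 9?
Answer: 1668908/425425 ≈ 3.9229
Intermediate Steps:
m(F) = 7 + F**2 (m(F) = F*F + 7 = F**2 + 7 = 7 + F**2)
m(D(-3/(-5) - 2/4, 9))/4675 - 3908/(-1001) = (7 + 9**2)/4675 - 3908/(-1001) = (7 + 81)*(1/4675) - 3908*(-1/1001) = 88*(1/4675) + 3908/1001 = 8/425 + 3908/1001 = 1668908/425425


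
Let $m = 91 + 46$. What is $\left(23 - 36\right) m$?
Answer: $-1781$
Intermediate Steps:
$m = 137$
$\left(23 - 36\right) m = \left(23 - 36\right) 137 = \left(-13\right) 137 = -1781$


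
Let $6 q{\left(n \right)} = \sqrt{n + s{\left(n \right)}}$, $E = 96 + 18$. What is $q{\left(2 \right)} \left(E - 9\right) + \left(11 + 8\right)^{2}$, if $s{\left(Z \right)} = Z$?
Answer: $396$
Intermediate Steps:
$E = 114$
$q{\left(n \right)} = \frac{\sqrt{2} \sqrt{n}}{6}$ ($q{\left(n \right)} = \frac{\sqrt{n + n}}{6} = \frac{\sqrt{2 n}}{6} = \frac{\sqrt{2} \sqrt{n}}{6}$)
$q{\left(2 \right)} \left(E - 9\right) + \left(11 + 8\right)^{2} = \frac{\sqrt{2} \sqrt{2}}{6} \left(114 - 9\right) + \left(11 + 8\right)^{2} = \frac{114 - 9}{3} + 19^{2} = \frac{1}{3} \cdot 105 + 361 = 35 + 361 = 396$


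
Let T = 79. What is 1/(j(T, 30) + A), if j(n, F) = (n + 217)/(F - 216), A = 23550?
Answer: 93/2190002 ≈ 4.2466e-5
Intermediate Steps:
j(n, F) = (217 + n)/(-216 + F)
1/(j(T, 30) + A) = 1/((217 + 79)/(-216 + 30) + 23550) = 1/(296/(-186) + 23550) = 1/(-1/186*296 + 23550) = 1/(-148/93 + 23550) = 1/(2190002/93) = 93/2190002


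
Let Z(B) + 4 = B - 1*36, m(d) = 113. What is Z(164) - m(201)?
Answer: 11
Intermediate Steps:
Z(B) = -40 + B (Z(B) = -4 + (B - 1*36) = -4 + (B - 36) = -4 + (-36 + B) = -40 + B)
Z(164) - m(201) = (-40 + 164) - 1*113 = 124 - 113 = 11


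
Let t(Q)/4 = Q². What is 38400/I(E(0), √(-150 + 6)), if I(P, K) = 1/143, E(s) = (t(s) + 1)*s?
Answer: 5491200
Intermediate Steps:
t(Q) = 4*Q²
E(s) = s*(1 + 4*s²) (E(s) = (4*s² + 1)*s = (1 + 4*s²)*s = s*(1 + 4*s²))
I(P, K) = 1/143
38400/I(E(0), √(-150 + 6)) = 38400/(1/143) = 38400*143 = 5491200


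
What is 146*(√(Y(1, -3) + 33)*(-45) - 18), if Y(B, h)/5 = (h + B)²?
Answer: -2628 - 6570*√53 ≈ -50458.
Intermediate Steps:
Y(B, h) = 5*(B + h)² (Y(B, h) = 5*(h + B)² = 5*(B + h)²)
146*(√(Y(1, -3) + 33)*(-45) - 18) = 146*(√(5*(1 - 3)² + 33)*(-45) - 18) = 146*(√(5*(-2)² + 33)*(-45) - 18) = 146*(√(5*4 + 33)*(-45) - 18) = 146*(√(20 + 33)*(-45) - 18) = 146*(√53*(-45) - 18) = 146*(-45*√53 - 18) = 146*(-18 - 45*√53) = -2628 - 6570*√53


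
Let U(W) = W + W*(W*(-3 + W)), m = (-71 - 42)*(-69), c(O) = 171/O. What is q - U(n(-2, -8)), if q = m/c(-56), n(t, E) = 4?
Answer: -146684/57 ≈ -2573.4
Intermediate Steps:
m = 7797 (m = -113*(-69) = 7797)
U(W) = W + W**2*(-3 + W)
q = -145544/57 (q = 7797/((171/(-56))) = 7797/((171*(-1/56))) = 7797/(-171/56) = 7797*(-56/171) = -145544/57 ≈ -2553.4)
q - U(n(-2, -8)) = -145544/57 - 4*(1 + 4**2 - 3*4) = -145544/57 - 4*(1 + 16 - 12) = -145544/57 - 4*5 = -145544/57 - 1*20 = -145544/57 - 20 = -146684/57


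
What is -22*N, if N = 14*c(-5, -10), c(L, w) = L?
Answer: 1540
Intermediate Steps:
N = -70 (N = 14*(-5) = -70)
-22*N = -22*(-70) = 1540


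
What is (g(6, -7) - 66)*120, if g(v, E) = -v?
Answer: -8640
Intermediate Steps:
(g(6, -7) - 66)*120 = (-1*6 - 66)*120 = (-6 - 66)*120 = -72*120 = -8640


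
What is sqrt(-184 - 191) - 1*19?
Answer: -19 + 5*I*sqrt(15) ≈ -19.0 + 19.365*I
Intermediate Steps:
sqrt(-184 - 191) - 1*19 = sqrt(-375) - 19 = 5*I*sqrt(15) - 19 = -19 + 5*I*sqrt(15)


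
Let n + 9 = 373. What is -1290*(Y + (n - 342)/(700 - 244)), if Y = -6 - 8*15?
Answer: 6174155/38 ≈ 1.6248e+5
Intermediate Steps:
n = 364 (n = -9 + 373 = 364)
Y = -126 (Y = -6 - 120 = -126)
-1290*(Y + (n - 342)/(700 - 244)) = -1290*(-126 + (364 - 342)/(700 - 244)) = -1290*(-126 + 22/456) = -1290*(-126 + 22*(1/456)) = -1290*(-126 + 11/228) = -1290*(-28717/228) = 6174155/38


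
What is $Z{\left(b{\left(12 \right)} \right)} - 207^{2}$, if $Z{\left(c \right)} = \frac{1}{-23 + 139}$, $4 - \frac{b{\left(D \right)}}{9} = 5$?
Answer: $- \frac{4970483}{116} \approx -42849.0$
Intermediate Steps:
$b{\left(D \right)} = -9$ ($b{\left(D \right)} = 36 - 45 = -9$)
$Z{\left(c \right)} = \frac{1}{116}$
$Z{\left(b{\left(12 \right)} \right)} - 207^{2} = \frac{1}{116} - 207^{2} = \frac{1}{116} - 42849 = - \frac{4970483}{116}$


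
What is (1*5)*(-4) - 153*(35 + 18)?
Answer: -8129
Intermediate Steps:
(1*5)*(-4) - 153*(35 + 18) = 5*(-4) - 153*53 = -20 - 8109 = -8129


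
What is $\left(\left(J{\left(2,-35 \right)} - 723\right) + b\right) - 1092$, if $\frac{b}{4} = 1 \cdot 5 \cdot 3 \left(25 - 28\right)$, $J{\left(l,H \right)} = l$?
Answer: $-1993$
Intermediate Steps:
$b = -180$ ($b = 4 \cdot 1 \cdot 5 \cdot 3 \left(25 - 28\right) = 4 \cdot 5 \cdot 3 \left(-3\right) = 4 \cdot 15 \left(-3\right) = 4 \left(-45\right) = -180$)
$\left(\left(J{\left(2,-35 \right)} - 723\right) + b\right) - 1092 = \left(\left(2 - 723\right) - 180\right) - 1092 = \left(-721 - 180\right) - 1092 = -901 - 1092 = -1993$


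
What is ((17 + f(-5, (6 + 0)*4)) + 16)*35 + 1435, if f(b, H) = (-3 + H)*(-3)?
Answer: 385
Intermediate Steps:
f(b, H) = 9 - 3*H
((17 + f(-5, (6 + 0)*4)) + 16)*35 + 1435 = ((17 + (9 - 3*(6 + 0)*4)) + 16)*35 + 1435 = ((17 + (9 - 18*4)) + 16)*35 + 1435 = ((17 + (9 - 3*24)) + 16)*35 + 1435 = ((17 + (9 - 72)) + 16)*35 + 1435 = ((17 - 63) + 16)*35 + 1435 = (-46 + 16)*35 + 1435 = -30*35 + 1435 = -1050 + 1435 = 385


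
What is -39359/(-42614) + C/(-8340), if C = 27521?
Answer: -422262917/177700380 ≈ -2.3763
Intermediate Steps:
-39359/(-42614) + C/(-8340) = -39359/(-42614) + 27521/(-8340) = -39359*(-1/42614) + 27521*(-1/8340) = 39359/42614 - 27521/8340 = -422262917/177700380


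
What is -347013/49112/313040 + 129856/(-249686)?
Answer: -998247723869399/1919338838784640 ≈ -0.52010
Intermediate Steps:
-347013/49112/313040 + 129856/(-249686) = -347013*1/49112*(1/313040) + 129856*(-1/249686) = -347013/49112*1/313040 - 64928/124843 = -347013/15374020480 - 64928/124843 = -998247723869399/1919338838784640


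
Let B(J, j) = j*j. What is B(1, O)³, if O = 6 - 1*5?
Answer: 1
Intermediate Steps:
O = 1 (O = 6 - 5 = 1)
B(J, j) = j²
B(1, O)³ = (1²)³ = 1³ = 1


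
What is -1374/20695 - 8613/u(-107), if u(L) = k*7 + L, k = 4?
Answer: 178137489/1634905 ≈ 108.96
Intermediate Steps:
u(L) = 28 + L (u(L) = 4*7 + L = 28 + L)
-1374/20695 - 8613/u(-107) = -1374/20695 - 8613/(28 - 107) = -1374*1/20695 - 8613/(-79) = -1374/20695 - 8613*(-1/79) = -1374/20695 + 8613/79 = 178137489/1634905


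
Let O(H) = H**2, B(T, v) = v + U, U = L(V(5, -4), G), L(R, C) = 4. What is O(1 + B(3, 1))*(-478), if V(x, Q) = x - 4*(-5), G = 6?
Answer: -17208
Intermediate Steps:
V(x, Q) = 20 + x (V(x, Q) = x + 20 = 20 + x)
U = 4
B(T, v) = 4 + v (B(T, v) = v + 4 = 4 + v)
O(1 + B(3, 1))*(-478) = (1 + (4 + 1))**2*(-478) = (1 + 5)**2*(-478) = 6**2*(-478) = 36*(-478) = -17208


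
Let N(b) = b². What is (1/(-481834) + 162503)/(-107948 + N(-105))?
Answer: -78299470501/46700796782 ≈ -1.6766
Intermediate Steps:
(1/(-481834) + 162503)/(-107948 + N(-105)) = (1/(-481834) + 162503)/(-107948 + (-105)²) = (-1/481834 + 162503)/(-107948 + 11025) = (78299470501/481834)/(-96923) = (78299470501/481834)*(-1/96923) = -78299470501/46700796782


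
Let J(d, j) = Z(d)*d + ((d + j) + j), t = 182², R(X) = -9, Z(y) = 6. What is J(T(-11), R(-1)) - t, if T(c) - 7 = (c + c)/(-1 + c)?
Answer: -198481/6 ≈ -33080.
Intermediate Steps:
T(c) = 7 + 2*c/(-1 + c) (T(c) = 7 + (c + c)/(-1 + c) = 7 + (2*c)/(-1 + c) = 7 + 2*c/(-1 + c))
t = 33124
J(d, j) = 2*j + 7*d (J(d, j) = 6*d + ((d + j) + j) = 6*d + (d + 2*j) = 2*j + 7*d)
J(T(-11), R(-1)) - t = (2*(-9) + 7*((-7 + 9*(-11))/(-1 - 11))) - 1*33124 = (-18 + 7*((-7 - 99)/(-12))) - 33124 = (-18 + 7*(-1/12*(-106))) - 33124 = (-18 + 7*(53/6)) - 33124 = (-18 + 371/6) - 33124 = 263/6 - 33124 = -198481/6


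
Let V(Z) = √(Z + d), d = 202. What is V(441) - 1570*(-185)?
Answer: 290450 + √643 ≈ 2.9048e+5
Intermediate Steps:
V(Z) = √(202 + Z) (V(Z) = √(Z + 202) = √(202 + Z))
V(441) - 1570*(-185) = √(202 + 441) - 1570*(-185) = √643 + 290450 = 290450 + √643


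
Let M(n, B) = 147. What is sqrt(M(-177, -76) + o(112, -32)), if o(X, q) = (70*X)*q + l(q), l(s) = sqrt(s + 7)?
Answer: sqrt(-250733 + 5*I) ≈ 0.005 + 500.73*I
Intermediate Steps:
l(s) = sqrt(7 + s)
o(X, q) = sqrt(7 + q) + 70*X*q (o(X, q) = (70*X)*q + sqrt(7 + q) = 70*X*q + sqrt(7 + q) = sqrt(7 + q) + 70*X*q)
sqrt(M(-177, -76) + o(112, -32)) = sqrt(147 + (sqrt(7 - 32) + 70*112*(-32))) = sqrt(147 + (sqrt(-25) - 250880)) = sqrt(147 + (5*I - 250880)) = sqrt(147 + (-250880 + 5*I)) = sqrt(-250733 + 5*I)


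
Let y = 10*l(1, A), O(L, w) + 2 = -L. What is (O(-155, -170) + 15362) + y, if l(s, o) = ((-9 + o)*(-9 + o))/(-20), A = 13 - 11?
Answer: 30981/2 ≈ 15491.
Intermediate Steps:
A = 2
l(s, o) = -(-9 + o)**2/20 (l(s, o) = (-9 + o)**2*(-1/20) = -(-9 + o)**2/20)
O(L, w) = -2 - L
y = -49/2 (y = 10*(-(-9 + 2)**2/20) = 10*(-1/20*(-7)**2) = 10*(-1/20*49) = 10*(-49/20) = -49/2 ≈ -24.500)
(O(-155, -170) + 15362) + y = ((-2 - 1*(-155)) + 15362) - 49/2 = ((-2 + 155) + 15362) - 49/2 = (153 + 15362) - 49/2 = 15515 - 49/2 = 30981/2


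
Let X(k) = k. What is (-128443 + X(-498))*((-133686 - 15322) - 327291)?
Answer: 61414469359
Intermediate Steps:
(-128443 + X(-498))*((-133686 - 15322) - 327291) = (-128443 - 498)*((-133686 - 15322) - 327291) = -128941*(-149008 - 327291) = -128941*(-476299) = 61414469359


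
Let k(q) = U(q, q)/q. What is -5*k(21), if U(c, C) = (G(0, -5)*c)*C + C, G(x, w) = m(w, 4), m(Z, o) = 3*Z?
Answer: 1570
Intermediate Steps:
G(x, w) = 3*w
U(c, C) = C - 15*C*c (U(c, C) = ((3*(-5))*c)*C + C = (-15*c)*C + C = -15*C*c + C = C - 15*C*c)
k(q) = 1 - 15*q (k(q) = (q*(1 - 15*q))/q = 1 - 15*q)
-5*k(21) = -5*(1 - 15*21) = -5*(1 - 315) = -5*(-314) = 1570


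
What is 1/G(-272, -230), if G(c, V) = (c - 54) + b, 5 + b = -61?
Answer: -1/392 ≈ -0.0025510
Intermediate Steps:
b = -66 (b = -5 - 61 = -66)
G(c, V) = -120 + c (G(c, V) = (c - 54) - 66 = (-54 + c) - 66 = -120 + c)
1/G(-272, -230) = 1/(-120 - 272) = 1/(-392) = -1/392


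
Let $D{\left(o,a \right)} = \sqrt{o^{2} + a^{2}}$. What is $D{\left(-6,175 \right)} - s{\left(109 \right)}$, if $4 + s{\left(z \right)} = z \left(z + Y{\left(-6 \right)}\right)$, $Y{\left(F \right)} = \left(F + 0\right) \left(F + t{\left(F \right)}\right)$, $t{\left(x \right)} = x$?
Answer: $-19725 + \sqrt{30661} \approx -19550.0$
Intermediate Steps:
$D{\left(o,a \right)} = \sqrt{a^{2} + o^{2}}$
$Y{\left(F \right)} = 2 F^{2}$ ($Y{\left(F \right)} = \left(F + 0\right) \left(F + F\right) = F 2 F = 2 F^{2}$)
$s{\left(z \right)} = -4 + z \left(72 + z\right)$ ($s{\left(z \right)} = -4 + z \left(z + 2 \left(-6\right)^{2}\right) = -4 + z \left(z + 2 \cdot 36\right) = -4 + z \left(z + 72\right) = -4 + z \left(72 + z\right)$)
$D{\left(-6,175 \right)} - s{\left(109 \right)} = \sqrt{175^{2} + \left(-6\right)^{2}} - \left(-4 + 109^{2} + 72 \cdot 109\right) = \sqrt{30625 + 36} - \left(-4 + 11881 + 7848\right) = \sqrt{30661} - 19725 = -19725 + \sqrt{30661}$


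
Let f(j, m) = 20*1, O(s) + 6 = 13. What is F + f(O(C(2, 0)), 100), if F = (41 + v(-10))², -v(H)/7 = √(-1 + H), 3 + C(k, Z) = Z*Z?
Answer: 1162 - 574*I*√11 ≈ 1162.0 - 1903.7*I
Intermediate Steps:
C(k, Z) = -3 + Z² (C(k, Z) = -3 + Z*Z = -3 + Z²)
O(s) = 7 (O(s) = -6 + 13 = 7)
v(H) = -7*√(-1 + H)
f(j, m) = 20
F = (41 - 7*I*√11)² (F = (41 - 7*√(-1 - 10))² = (41 - 7*I*√11)² ≈ 1142.0 - 1903.7*I)
F + f(O(C(2, 0)), 100) = (1142 - 574*I*√11) + 20 = 1162 - 574*I*√11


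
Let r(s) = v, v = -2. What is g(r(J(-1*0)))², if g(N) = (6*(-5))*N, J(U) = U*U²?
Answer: 3600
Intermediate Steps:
J(U) = U³
r(s) = -2
g(N) = -30*N
g(r(J(-1*0)))² = (-30*(-2))² = 60² = 3600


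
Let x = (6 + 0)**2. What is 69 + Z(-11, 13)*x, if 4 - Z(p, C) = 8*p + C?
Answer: 2913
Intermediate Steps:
x = 36 (x = 6**2 = 36)
Z(p, C) = 4 - C - 8*p (Z(p, C) = 4 - (8*p + C) = 4 - (C + 8*p) = 4 + (-C - 8*p) = 4 - C - 8*p)
69 + Z(-11, 13)*x = 69 + (4 - 1*13 - 8*(-11))*36 = 69 + (4 - 13 + 88)*36 = 69 + 79*36 = 69 + 2844 = 2913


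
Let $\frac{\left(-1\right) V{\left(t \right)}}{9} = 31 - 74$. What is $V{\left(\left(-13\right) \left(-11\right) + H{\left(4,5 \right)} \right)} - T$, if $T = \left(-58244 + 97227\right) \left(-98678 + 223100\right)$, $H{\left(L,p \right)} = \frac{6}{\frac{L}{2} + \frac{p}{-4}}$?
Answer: $-4850342439$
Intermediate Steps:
$H{\left(L,p \right)} = \frac{6}{\frac{L}{2} - \frac{p}{4}}$ ($H{\left(L,p \right)} = \frac{6}{L \frac{1}{2} + p \left(- \frac{1}{4}\right)} = \frac{6}{\frac{L}{2} - \frac{p}{4}}$)
$V{\left(t \right)} = 387$ ($V{\left(t \right)} = - 9 \left(31 - 74\right) = \left(-9\right) \left(-43\right) = 387$)
$T = 4850342826$ ($T = 38983 \cdot 124422 = 4850342826$)
$V{\left(\left(-13\right) \left(-11\right) + H{\left(4,5 \right)} \right)} - T = 387 - 4850342826 = -4850342439$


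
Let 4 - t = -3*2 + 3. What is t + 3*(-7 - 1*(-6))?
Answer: 4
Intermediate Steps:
t = 7 (t = 4 - (-3*2 + 3) = 4 - (-6 + 3) = 4 - 1*(-3) = 4 + 3 = 7)
t + 3*(-7 - 1*(-6)) = 7 + 3*(-7 - 1*(-6)) = 7 + 3*(-7 + 6) = 7 + 3*(-1) = 7 - 3 = 4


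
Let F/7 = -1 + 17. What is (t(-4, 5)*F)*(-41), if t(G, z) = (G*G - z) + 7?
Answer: -82656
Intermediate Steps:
t(G, z) = 7 + G**2 - z (t(G, z) = (G**2 - z) + 7 = 7 + G**2 - z)
F = 112 (F = 7*(-1 + 17) = 7*16 = 112)
(t(-4, 5)*F)*(-41) = ((7 + (-4)**2 - 1*5)*112)*(-41) = ((7 + 16 - 5)*112)*(-41) = (18*112)*(-41) = 2016*(-41) = -82656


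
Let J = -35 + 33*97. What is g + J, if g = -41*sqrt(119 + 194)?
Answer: 3166 - 41*sqrt(313) ≈ 2440.6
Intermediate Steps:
g = -41*sqrt(313) ≈ -725.36
J = 3166 (J = -35 + 3201 = 3166)
g + J = -41*sqrt(313) + 3166 = 3166 - 41*sqrt(313)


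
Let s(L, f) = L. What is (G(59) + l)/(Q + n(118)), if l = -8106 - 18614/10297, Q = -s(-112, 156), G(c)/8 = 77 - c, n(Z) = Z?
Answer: -41001664/1184155 ≈ -34.625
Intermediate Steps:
G(c) = 616 - 8*c (G(c) = 8*(77 - c) = 616 - 8*c)
Q = 112 (Q = -1*(-112) = 112)
l = -83486096/10297 (l = -8106 - 18614/10297 = -83486096/10297 ≈ -8107.8)
(G(59) + l)/(Q + n(118)) = ((616 - 8*59) - 83486096/10297)/(112 + 118) = ((616 - 472) - 83486096/10297)/230 = (144 - 83486096/10297)*(1/230) = -82003328/10297*1/230 = -41001664/1184155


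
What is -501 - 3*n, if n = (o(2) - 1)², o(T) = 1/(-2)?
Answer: -2031/4 ≈ -507.75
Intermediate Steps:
o(T) = -½ (o(T) = 1*(-½) = -½)
n = 9/4 (n = (-½ - 1)² = (-3/2)² = 9/4 ≈ 2.2500)
-501 - 3*n = -501 - 3*9/4 = -501 - 27/4 = -2031/4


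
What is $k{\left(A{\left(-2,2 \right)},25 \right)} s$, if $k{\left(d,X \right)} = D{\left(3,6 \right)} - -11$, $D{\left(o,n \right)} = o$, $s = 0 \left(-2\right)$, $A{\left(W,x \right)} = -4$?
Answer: $0$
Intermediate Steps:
$s = 0$
$k{\left(d,X \right)} = 14$ ($k{\left(d,X \right)} = 3 - -11 = 3 + 11 = 14$)
$k{\left(A{\left(-2,2 \right)},25 \right)} s = 14 \cdot 0 = 0$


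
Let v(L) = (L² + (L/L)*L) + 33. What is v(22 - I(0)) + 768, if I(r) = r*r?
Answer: 1307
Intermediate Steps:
I(r) = r²
v(L) = 33 + L + L² (v(L) = (L² + 1*L) + 33 = (L² + L) + 33 = (L + L²) + 33 = 33 + L + L²)
v(22 - I(0)) + 768 = (33 + (22 - 1*0²) + (22 - 1*0²)²) + 768 = (33 + (22 - 1*0) + (22 - 1*0)²) + 768 = (33 + (22 + 0) + (22 + 0)²) + 768 = (33 + 22 + 22²) + 768 = (33 + 22 + 484) + 768 = 539 + 768 = 1307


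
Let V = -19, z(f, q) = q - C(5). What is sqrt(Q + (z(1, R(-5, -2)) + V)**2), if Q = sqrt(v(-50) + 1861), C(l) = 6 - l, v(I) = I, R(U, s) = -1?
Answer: sqrt(441 + sqrt(1811)) ≈ 21.990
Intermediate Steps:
z(f, q) = -1 + q (z(f, q) = q - (6 - 1*5) = q - (6 - 5) = q - 1*1 = q - 1 = -1 + q)
Q = sqrt(1811) (Q = sqrt(-50 + 1861) = sqrt(1811) ≈ 42.556)
sqrt(Q + (z(1, R(-5, -2)) + V)**2) = sqrt(sqrt(1811) + ((-1 - 1) - 19)**2) = sqrt(sqrt(1811) + (-2 - 19)**2) = sqrt(sqrt(1811) + (-21)**2) = sqrt(sqrt(1811) + 441) = sqrt(441 + sqrt(1811))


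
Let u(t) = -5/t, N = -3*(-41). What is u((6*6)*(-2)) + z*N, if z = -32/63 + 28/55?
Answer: 5861/27720 ≈ 0.21144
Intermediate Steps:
N = 123
z = 4/3465 (z = -32*1/63 + 28*(1/55) = -32/63 + 28/55 = 4/3465 ≈ 0.0011544)
u((6*6)*(-2)) + z*N = -5/((6*6)*(-2)) + (4/3465)*123 = -5/(36*(-2)) + 164/1155 = -5/(-72) + 164/1155 = -5*(-1/72) + 164/1155 = 5/72 + 164/1155 = 5861/27720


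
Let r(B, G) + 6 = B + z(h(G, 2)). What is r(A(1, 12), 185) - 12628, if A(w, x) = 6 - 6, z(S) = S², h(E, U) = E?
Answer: 21591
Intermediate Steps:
A(w, x) = 0
r(B, G) = -6 + B + G² (r(B, G) = -6 + (B + G²) = -6 + B + G²)
r(A(1, 12), 185) - 12628 = (-6 + 0 + 185²) - 12628 = (-6 + 0 + 34225) - 12628 = 34219 - 12628 = 21591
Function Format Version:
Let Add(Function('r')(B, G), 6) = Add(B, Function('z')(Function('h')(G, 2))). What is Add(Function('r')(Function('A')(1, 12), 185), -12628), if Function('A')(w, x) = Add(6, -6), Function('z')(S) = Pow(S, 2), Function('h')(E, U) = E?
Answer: 21591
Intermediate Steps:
Function('A')(w, x) = 0
Function('r')(B, G) = Add(-6, B, Pow(G, 2)) (Function('r')(B, G) = Add(-6, Add(B, Pow(G, 2))) = Add(-6, B, Pow(G, 2)))
Add(Function('r')(Function('A')(1, 12), 185), -12628) = Add(Add(-6, 0, Pow(185, 2)), -12628) = Add(Add(-6, 0, 34225), -12628) = Add(34219, -12628) = 21591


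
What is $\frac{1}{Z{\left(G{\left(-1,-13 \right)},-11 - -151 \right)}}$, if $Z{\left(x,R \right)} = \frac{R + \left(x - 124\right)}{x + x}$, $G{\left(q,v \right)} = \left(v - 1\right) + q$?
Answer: $-30$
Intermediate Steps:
$G{\left(q,v \right)} = -1 + q + v$ ($G{\left(q,v \right)} = \left(-1 + v\right) + q = -1 + q + v$)
$Z{\left(x,R \right)} = \frac{-124 + R + x}{2 x}$ ($Z{\left(x,R \right)} = \frac{R + \left(-124 + x\right)}{2 x} = \left(-124 + R + x\right) \frac{1}{2 x} = \frac{-124 + R + x}{2 x}$)
$\frac{1}{Z{\left(G{\left(-1,-13 \right)},-11 - -151 \right)}} = \frac{1}{\frac{1}{2} \frac{1}{-1 - 1 - 13} \left(-124 - -140 - 15\right)} = \frac{1}{\frac{1}{2} \frac{1}{-15} \left(-124 + \left(-11 + 151\right) - 15\right)} = \frac{1}{\frac{1}{2} \left(- \frac{1}{15}\right) \left(-124 + 140 - 15\right)} = \frac{1}{\frac{1}{2} \left(- \frac{1}{15}\right) 1} = \frac{1}{- \frac{1}{30}} = -30$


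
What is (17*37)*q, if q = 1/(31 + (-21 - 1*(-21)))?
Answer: 629/31 ≈ 20.290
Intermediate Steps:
q = 1/31 (q = 1/(31 + (-21 + 21)) = 1/(31 + 0) = 1/31 ≈ 0.032258)
(17*37)*q = (17*37)*(1/31) = 629*(1/31) = 629/31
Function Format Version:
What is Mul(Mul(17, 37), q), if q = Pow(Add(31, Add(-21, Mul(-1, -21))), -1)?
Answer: Rational(629, 31) ≈ 20.290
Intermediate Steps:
q = Rational(1, 31) (q = Pow(Add(31, Add(-21, 21)), -1) = Pow(Add(31, 0), -1) = Pow(31, -1) = Rational(1, 31) ≈ 0.032258)
Mul(Mul(17, 37), q) = Mul(Mul(17, 37), Rational(1, 31)) = Mul(629, Rational(1, 31)) = Rational(629, 31)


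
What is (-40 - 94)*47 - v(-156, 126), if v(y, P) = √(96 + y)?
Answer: -6298 - 2*I*√15 ≈ -6298.0 - 7.746*I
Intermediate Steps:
(-40 - 94)*47 - v(-156, 126) = (-40 - 94)*47 - √(96 - 156) = -134*47 - √(-60) = -6298 - 2*I*√15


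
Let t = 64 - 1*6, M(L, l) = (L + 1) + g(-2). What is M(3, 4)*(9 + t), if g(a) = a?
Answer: 134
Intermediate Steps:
M(L, l) = -1 + L (M(L, l) = (L + 1) - 2 = (1 + L) - 2 = -1 + L)
t = 58 (t = 64 - 6 = 58)
M(3, 4)*(9 + t) = (-1 + 3)*(9 + 58) = 2*67 = 134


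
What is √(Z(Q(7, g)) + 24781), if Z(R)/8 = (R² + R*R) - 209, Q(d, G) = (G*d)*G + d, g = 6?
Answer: √1096405 ≈ 1047.1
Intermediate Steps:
Q(d, G) = d + d*G² (Q(d, G) = d*G² + d = d + d*G²)
Z(R) = -1672 + 16*R² (Z(R) = 8*((R² + R*R) - 209) = 8*((R² + R²) - 209) = 8*(2*R² - 209) = 8*(-209 + 2*R²) = -1672 + 16*R²)
√(Z(Q(7, g)) + 24781) = √((-1672 + 16*(7*(1 + 6²))²) + 24781) = √((-1672 + 16*(7*(1 + 36))²) + 24781) = √((-1672 + 16*(7*37)²) + 24781) = √((-1672 + 16*259²) + 24781) = √((-1672 + 16*67081) + 24781) = √((-1672 + 1073296) + 24781) = √(1071624 + 24781) = √1096405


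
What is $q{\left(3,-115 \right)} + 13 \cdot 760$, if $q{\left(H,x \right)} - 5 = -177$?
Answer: $9708$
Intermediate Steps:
$q{\left(H,x \right)} = -172$ ($q{\left(H,x \right)} = 5 - 177 = -172$)
$q{\left(3,-115 \right)} + 13 \cdot 760 = -172 + 13 \cdot 760 = -172 + 9880 = 9708$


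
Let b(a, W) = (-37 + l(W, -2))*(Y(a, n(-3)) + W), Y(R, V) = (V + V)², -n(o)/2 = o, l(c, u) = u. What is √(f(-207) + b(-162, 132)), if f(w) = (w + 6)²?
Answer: 3*√3293 ≈ 172.15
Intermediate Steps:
n(o) = -2*o
Y(R, V) = 4*V² (Y(R, V) = (2*V)² = 4*V²)
b(a, W) = -5616 - 39*W (b(a, W) = (-37 - 2)*(4*(-2*(-3))² + W) = -39*(4*6² + W) = -39*(4*36 + W) = -39*(144 + W) = -5616 - 39*W)
f(w) = (6 + w)²
√(f(-207) + b(-162, 132)) = √((6 - 207)² + (-5616 - 39*132)) = √((-201)² + (-5616 - 5148)) = √(40401 - 10764) = √29637 = 3*√3293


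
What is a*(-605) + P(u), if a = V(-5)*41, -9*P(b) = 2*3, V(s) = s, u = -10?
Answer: 372073/3 ≈ 1.2402e+5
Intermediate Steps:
P(b) = -⅔ (P(b) = -2*3/9 = -⅑*6 = -⅔)
a = -205 (a = -5*41 = -205)
a*(-605) + P(u) = -205*(-605) - ⅔ = 124025 - ⅔ = 372073/3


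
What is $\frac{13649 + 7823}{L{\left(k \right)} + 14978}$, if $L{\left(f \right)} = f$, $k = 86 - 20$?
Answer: $\frac{5368}{3761} \approx 1.4273$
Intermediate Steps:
$k = 66$ ($k = 86 - 20 = 66$)
$\frac{13649 + 7823}{L{\left(k \right)} + 14978} = \frac{13649 + 7823}{66 + 14978} = \frac{21472}{15044} = 21472 \cdot \frac{1}{15044} = \frac{5368}{3761}$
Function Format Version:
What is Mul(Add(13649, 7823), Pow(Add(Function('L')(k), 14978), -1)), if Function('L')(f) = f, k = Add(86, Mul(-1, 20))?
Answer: Rational(5368, 3761) ≈ 1.4273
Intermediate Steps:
k = 66 (k = Add(86, -20) = 66)
Mul(Add(13649, 7823), Pow(Add(Function('L')(k), 14978), -1)) = Mul(Add(13649, 7823), Pow(Add(66, 14978), -1)) = Mul(21472, Pow(15044, -1)) = Mul(21472, Rational(1, 15044)) = Rational(5368, 3761)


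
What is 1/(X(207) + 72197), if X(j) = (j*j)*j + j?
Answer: 1/8942147 ≈ 1.1183e-7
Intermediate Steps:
X(j) = j + j³ (X(j) = j²*j + j = j³ + j = j + j³)
1/(X(207) + 72197) = 1/((207 + 207³) + 72197) = 1/((207 + 8869743) + 72197) = 1/(8869950 + 72197) = 1/8942147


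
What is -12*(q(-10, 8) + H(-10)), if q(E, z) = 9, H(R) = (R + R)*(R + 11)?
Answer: 132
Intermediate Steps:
H(R) = 2*R*(11 + R) (H(R) = (2*R)*(11 + R) = 2*R*(11 + R))
-12*(q(-10, 8) + H(-10)) = -12*(9 + 2*(-10)*(11 - 10)) = -12*(9 + 2*(-10)*1) = -12*(9 - 20) = -12*(-11) = 132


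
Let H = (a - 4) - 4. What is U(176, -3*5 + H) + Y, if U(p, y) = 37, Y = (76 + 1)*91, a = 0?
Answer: 7044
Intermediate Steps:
Y = 7007 (Y = 77*91 = 7007)
H = -8 (H = (0 - 4) - 4 = -4 - 4 = -8)
U(176, -3*5 + H) + Y = 37 + 7007 = 7044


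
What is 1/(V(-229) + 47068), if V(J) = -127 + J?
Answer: 1/46712 ≈ 2.1408e-5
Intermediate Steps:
1/(V(-229) + 47068) = 1/((-127 - 229) + 47068) = 1/(-356 + 47068) = 1/46712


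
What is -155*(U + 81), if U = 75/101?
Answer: -1279680/101 ≈ -12670.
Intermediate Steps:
U = 75/101 (U = 75*(1/101) = 75/101 ≈ 0.74257)
-155*(U + 81) = -155*(75/101 + 81) = -155*8256/101 = -1279680/101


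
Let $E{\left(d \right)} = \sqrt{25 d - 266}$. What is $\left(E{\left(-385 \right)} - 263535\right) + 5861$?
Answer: $-257674 + 3 i \sqrt{1099} \approx -2.5767 \cdot 10^{5} + 99.453 i$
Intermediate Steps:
$E{\left(d \right)} = \sqrt{-266 + 25 d}$
$\left(E{\left(-385 \right)} - 263535\right) + 5861 = \left(\sqrt{-266 + 25 \left(-385\right)} - 263535\right) + 5861 = \left(\sqrt{-266 - 9625} - 263535\right) + 5861 = \left(\sqrt{-9891} - 263535\right) + 5861 = \left(3 i \sqrt{1099} - 263535\right) + 5861 = \left(-263535 + 3 i \sqrt{1099}\right) + 5861 = -257674 + 3 i \sqrt{1099}$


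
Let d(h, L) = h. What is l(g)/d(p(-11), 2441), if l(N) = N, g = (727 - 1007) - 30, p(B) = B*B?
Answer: -310/121 ≈ -2.5620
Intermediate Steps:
p(B) = B²
g = -310 (g = -280 - 30 = -310)
l(g)/d(p(-11), 2441) = -310/((-11)²) = -310/121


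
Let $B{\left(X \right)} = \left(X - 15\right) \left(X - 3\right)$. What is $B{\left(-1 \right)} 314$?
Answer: $20096$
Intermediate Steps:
$B{\left(X \right)} = \left(-15 + X\right) \left(-3 + X\right)$
$B{\left(-1 \right)} 314 = \left(45 + \left(-1\right)^{2} - -18\right) 314 = \left(45 + 1 + 18\right) 314 = 64 \cdot 314 = 20096$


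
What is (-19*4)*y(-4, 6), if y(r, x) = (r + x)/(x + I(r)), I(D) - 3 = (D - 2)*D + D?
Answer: -152/29 ≈ -5.2414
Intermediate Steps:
I(D) = 3 + D + D*(-2 + D) (I(D) = 3 + ((D - 2)*D + D) = 3 + ((-2 + D)*D + D) = 3 + (D*(-2 + D) + D) = 3 + (D + D*(-2 + D)) = 3 + D + D*(-2 + D))
y(r, x) = (r + x)/(3 + x + r² - r) (y(r, x) = (r + x)/(x + (3 + r² - r)) = (r + x)/(3 + x + r² - r))
(-19*4)*y(-4, 6) = (-19*4)*((-4 + 6)/(3 + 6 + (-4)² - 1*(-4))) = -76*2/(3 + 6 + 16 + 4) = -76*2/29 = -152/29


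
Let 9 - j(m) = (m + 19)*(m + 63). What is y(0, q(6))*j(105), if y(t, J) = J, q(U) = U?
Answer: -124938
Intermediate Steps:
j(m) = 9 - (19 + m)*(63 + m) (j(m) = 9 - (m + 19)*(m + 63) = 9 - (19 + m)*(63 + m))
y(0, q(6))*j(105) = 6*(-1188 - 1*105² - 82*105) = 6*(-1188 - 1*11025 - 8610) = 6*(-1188 - 11025 - 8610) = 6*(-20823) = -124938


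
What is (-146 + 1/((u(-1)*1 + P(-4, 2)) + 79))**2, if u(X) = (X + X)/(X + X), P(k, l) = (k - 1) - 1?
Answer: 116704809/5476 ≈ 21312.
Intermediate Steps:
P(k, l) = -2 + k (P(k, l) = (-1 + k) - 1 = -2 + k)
u(X) = 1 (u(X) = (2*X)/((2*X)) = (2*X)*(1/(2*X)) = 1)
(-146 + 1/((u(-1)*1 + P(-4, 2)) + 79))**2 = (-146 + 1/((1*1 + (-2 - 4)) + 79))**2 = (-146 + 1/((1 - 6) + 79))**2 = (-146 + 1/(-5 + 79))**2 = (-146 + 1/74)**2 = (-10803/74)**2 = 116704809/5476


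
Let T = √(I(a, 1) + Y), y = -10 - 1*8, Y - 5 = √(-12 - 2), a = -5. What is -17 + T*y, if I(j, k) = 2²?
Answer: -17 - 18*√(9 + I*√14) ≈ -72.109 - 10.999*I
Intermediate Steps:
Y = 5 + I*√14 (Y = 5 + √(-12 - 2) = 5 + √(-14) = 5 + I*√14 ≈ 5.0 + 3.7417*I)
I(j, k) = 4
y = -18 (y = -10 - 8 = -18)
T = √(9 + I*√14) (T = √(4 + (5 + I*√14)) = √(9 + I*√14) ≈ 3.0616 + 0.61106*I)
-17 + T*y = -17 + √(9 + I*√14)*(-18) = -17 - 18*√(9 + I*√14)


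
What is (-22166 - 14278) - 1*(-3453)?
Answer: -32991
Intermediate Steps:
(-22166 - 14278) - 1*(-3453) = -36444 + 3453 = -32991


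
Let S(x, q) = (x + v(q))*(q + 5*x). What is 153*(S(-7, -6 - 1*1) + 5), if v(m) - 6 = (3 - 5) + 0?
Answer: 20043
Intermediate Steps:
v(m) = 4 (v(m) = 6 + ((3 - 5) + 0) = 6 + (-2 + 0) = 6 - 2 = 4)
S(x, q) = (4 + x)*(q + 5*x) (S(x, q) = (x + 4)*(q + 5*x) = (4 + x)*(q + 5*x))
153*(S(-7, -6 - 1*1) + 5) = 153*((4*(-6 - 1*1) + 5*(-7)² + 20*(-7) + (-6 - 1*1)*(-7)) + 5) = 153*((4*(-6 - 1) + 5*49 - 140 + (-6 - 1)*(-7)) + 5) = 153*((4*(-7) + 245 - 140 - 7*(-7)) + 5) = 153*((-28 + 245 - 140 + 49) + 5) = 153*(126 + 5) = 153*131 = 20043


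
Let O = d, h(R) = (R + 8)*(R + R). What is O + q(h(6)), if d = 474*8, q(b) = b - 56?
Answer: 3904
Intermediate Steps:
h(R) = 2*R*(8 + R) (h(R) = (8 + R)*(2*R) = 2*R*(8 + R))
q(b) = -56 + b
d = 3792
O = 3792
O + q(h(6)) = 3792 + (-56 + 2*6*(8 + 6)) = 3792 + (-56 + 2*6*14) = 3792 + (-56 + 168) = 3792 + 112 = 3904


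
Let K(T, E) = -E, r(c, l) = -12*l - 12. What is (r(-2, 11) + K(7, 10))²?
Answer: 23716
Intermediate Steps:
r(c, l) = -12 - 12*l
(r(-2, 11) + K(7, 10))² = ((-12 - 12*11) - 1*10)² = ((-12 - 132) - 10)² = (-144 - 10)² = (-154)² = 23716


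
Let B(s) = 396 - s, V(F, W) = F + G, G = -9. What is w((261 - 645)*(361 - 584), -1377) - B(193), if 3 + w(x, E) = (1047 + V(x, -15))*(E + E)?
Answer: -238689386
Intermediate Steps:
V(F, W) = -9 + F (V(F, W) = F - 9 = -9 + F)
w(x, E) = -3 + 2*E*(1038 + x) (w(x, E) = -3 + (1047 + (-9 + x))*(E + E) = -3 + (1038 + x)*(2*E) = -3 + 2*E*(1038 + x))
w((261 - 645)*(361 - 584), -1377) - B(193) = (-3 + 2076*(-1377) + 2*(-1377)*((261 - 645)*(361 - 584))) - (396 - 1*193) = (-3 - 2858652 + 2*(-1377)*(-384*(-223))) - (396 - 193) = (-3 - 2858652 + 2*(-1377)*85632) - 1*203 = (-3 - 2858652 - 235830528) - 203 = -238689183 - 203 = -238689386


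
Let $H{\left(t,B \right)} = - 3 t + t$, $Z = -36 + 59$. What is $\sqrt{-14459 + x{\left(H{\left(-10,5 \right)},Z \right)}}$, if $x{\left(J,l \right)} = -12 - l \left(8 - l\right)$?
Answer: $i \sqrt{14126} \approx 118.85 i$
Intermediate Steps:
$Z = 23$
$H{\left(t,B \right)} = - 2 t$
$x{\left(J,l \right)} = -12 - l \left(8 - l\right)$
$\sqrt{-14459 + x{\left(H{\left(-10,5 \right)},Z \right)}} = \sqrt{-14459 - \left(196 - 529\right)} = \sqrt{-14459 - -333} = \sqrt{-14459 + 333} = \sqrt{-14126} = i \sqrt{14126}$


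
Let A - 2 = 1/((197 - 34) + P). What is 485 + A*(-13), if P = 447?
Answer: 279977/610 ≈ 458.98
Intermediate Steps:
A = 1221/610 (A = 2 + 1/((197 - 34) + 447) = 2 + 1/(163 + 447) = 2 + 1/610 = 1221/610 ≈ 2.0016)
485 + A*(-13) = 485 + (1221/610)*(-13) = 485 - 15873/610 = 279977/610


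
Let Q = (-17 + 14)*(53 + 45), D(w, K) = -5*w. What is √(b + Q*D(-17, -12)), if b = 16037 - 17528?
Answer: I*√26481 ≈ 162.73*I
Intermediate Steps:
Q = -294 (Q = -3*98 = -294)
b = -1491
√(b + Q*D(-17, -12)) = √(-1491 - (-1470)*(-17)) = √(-1491 - 294*85) = √(-1491 - 24990) = √(-26481) = I*√26481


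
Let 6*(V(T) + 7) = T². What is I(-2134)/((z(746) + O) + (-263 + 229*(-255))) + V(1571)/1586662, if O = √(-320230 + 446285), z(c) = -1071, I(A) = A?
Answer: 556546605722967/1886767157041844 + 1067*√126055/1783713693 ≈ 0.29519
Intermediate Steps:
V(T) = -7 + T²/6
O = √126055 ≈ 355.04
I(-2134)/((z(746) + O) + (-263 + 229*(-255))) + V(1571)/1586662 = -2134/((-1071 + √126055) + (-263 + 229*(-255))) + (-7 + (⅙)*1571²)/1586662 = -2134/((-1071 + √126055) + (-263 - 58395)) + (-7 + (⅙)*2468041)*(1/1586662) = -2134/((-1071 + √126055) - 58658) + (-7 + 2468041/6)*(1/1586662) = -2134/(-59729 + √126055) + (2467999/6)*(1/1586662) = -2134/(-59729 + √126055) + 2467999/9519972 = 2467999/9519972 - 2134/(-59729 + √126055)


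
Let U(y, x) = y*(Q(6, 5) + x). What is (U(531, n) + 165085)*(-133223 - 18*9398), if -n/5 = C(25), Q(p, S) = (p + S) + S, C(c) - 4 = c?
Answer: -29206350782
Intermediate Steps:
C(c) = 4 + c
Q(p, S) = p + 2*S (Q(p, S) = (S + p) + S = p + 2*S)
n = -145 (n = -5*(4 + 25) = -5*29 = -145)
U(y, x) = y*(16 + x) (U(y, x) = y*((6 + 2*5) + x) = y*((6 + 10) + x) = y*(16 + x))
(U(531, n) + 165085)*(-133223 - 18*9398) = (531*(16 - 145) + 165085)*(-133223 - 18*9398) = (531*(-129) + 165085)*(-133223 - 169164) = (-68499 + 165085)*(-302387) = 96586*(-302387) = -29206350782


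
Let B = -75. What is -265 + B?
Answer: -340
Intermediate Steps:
-265 + B = -265 - 75 = -340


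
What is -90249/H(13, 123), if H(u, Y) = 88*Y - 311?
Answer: -90249/10513 ≈ -8.5845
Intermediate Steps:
H(u, Y) = -311 + 88*Y
-90249/H(13, 123) = -90249/(-311 + 88*123) = -90249/(-311 + 10824) = -90249/10513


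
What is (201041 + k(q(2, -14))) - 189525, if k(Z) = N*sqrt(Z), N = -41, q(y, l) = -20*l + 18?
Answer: 11516 - 41*sqrt(298) ≈ 10808.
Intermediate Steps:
q(y, l) = 18 - 20*l
k(Z) = -41*sqrt(Z)
(201041 + k(q(2, -14))) - 189525 = (201041 - 41*sqrt(18 - 20*(-14))) - 189525 = (201041 - 41*sqrt(18 + 280)) - 189525 = (201041 - 41*sqrt(298)) - 189525 = 11516 - 41*sqrt(298)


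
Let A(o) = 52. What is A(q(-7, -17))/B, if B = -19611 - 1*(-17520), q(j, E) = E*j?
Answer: -52/2091 ≈ -0.024868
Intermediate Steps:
B = -2091 (B = -19611 + 17520 = -2091)
A(q(-7, -17))/B = 52/(-2091) = 52*(-1/2091) = -52/2091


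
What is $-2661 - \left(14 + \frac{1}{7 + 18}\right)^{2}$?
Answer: $- \frac{1786326}{625} \approx -2858.1$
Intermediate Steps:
$-2661 - \left(14 + \frac{1}{7 + 18}\right)^{2} = -2661 - \left(14 + \frac{1}{25}\right)^{2} = -2661 - \left(\frac{351}{25}\right)^{2} = -2661 - \frac{123201}{625} = - \frac{1786326}{625}$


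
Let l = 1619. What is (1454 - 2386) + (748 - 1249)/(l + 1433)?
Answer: -2844965/3052 ≈ -932.16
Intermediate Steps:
(1454 - 2386) + (748 - 1249)/(l + 1433) = (1454 - 2386) + (748 - 1249)/(1619 + 1433) = -932 - 501/3052 = -2844965/3052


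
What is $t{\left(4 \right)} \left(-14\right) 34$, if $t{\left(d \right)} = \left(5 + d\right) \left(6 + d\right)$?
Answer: $-42840$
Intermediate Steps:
$t{\left(4 \right)} \left(-14\right) 34 = \left(30 + 4^{2} + 11 \cdot 4\right) \left(-14\right) 34 = \left(30 + 16 + 44\right) \left(-14\right) 34 = 90 \left(-14\right) 34 = \left(-1260\right) 34 = -42840$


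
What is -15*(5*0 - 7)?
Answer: 105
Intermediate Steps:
-15*(5*0 - 7) = -15*(0 - 7) = -15*(-7) = 105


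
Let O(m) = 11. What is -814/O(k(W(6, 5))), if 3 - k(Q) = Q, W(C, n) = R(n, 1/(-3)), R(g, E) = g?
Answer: -74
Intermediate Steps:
W(C, n) = n
k(Q) = 3 - Q
-814/O(k(W(6, 5))) = -814/11 = -814*1/11 = -74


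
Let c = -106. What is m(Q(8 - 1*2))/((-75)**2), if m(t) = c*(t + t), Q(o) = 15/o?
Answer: -106/1125 ≈ -0.094222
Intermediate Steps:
m(t) = -212*t (m(t) = -106*(t + t) = -212*t)
m(Q(8 - 1*2))/((-75)**2) = (-3180/(8 - 1*2))/((-75)**2) = -3180/(8 - 2)/5625 = -3180/6*(1/5625) = -212*5/2*(1/5625) = -530*1/5625 = -106/1125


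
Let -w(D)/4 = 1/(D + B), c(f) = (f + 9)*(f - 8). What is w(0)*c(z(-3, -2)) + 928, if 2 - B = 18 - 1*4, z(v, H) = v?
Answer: 906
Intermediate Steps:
B = -12 (B = 2 - (18 - 1*4) = 2 - (18 - 4) = 2 - 1*14 = 2 - 14 = -12)
c(f) = (-8 + f)*(9 + f) (c(f) = (9 + f)*(-8 + f) = (-8 + f)*(9 + f))
w(D) = -4/(-12 + D) (w(D) = -4/(D - 12) = -4/(-12 + D))
w(0)*c(z(-3, -2)) + 928 = (-4/(-12 + 0))*(-72 - 3 + (-3)**2) + 928 = (-4/(-12))*(-72 - 3 + 9) + 928 = -4*(-1/12)*(-66) + 928 = (1/3)*(-66) + 928 = -22 + 928 = 906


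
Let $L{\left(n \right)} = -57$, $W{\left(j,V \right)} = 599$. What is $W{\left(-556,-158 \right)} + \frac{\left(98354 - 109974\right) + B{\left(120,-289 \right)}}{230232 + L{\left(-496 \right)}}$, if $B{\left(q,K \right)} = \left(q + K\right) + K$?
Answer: $\frac{1392553}{2325} \approx 598.95$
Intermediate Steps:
$B{\left(q,K \right)} = q + 2 K$ ($B{\left(q,K \right)} = \left(K + q\right) + K = q + 2 K$)
$W{\left(-556,-158 \right)} + \frac{\left(98354 - 109974\right) + B{\left(120,-289 \right)}}{230232 + L{\left(-496 \right)}} = 599 + \frac{\left(98354 - 109974\right) + \left(120 + 2 \left(-289\right)\right)}{230232 - 57} = 599 + \frac{\left(98354 - 109974\right) + \left(120 - 578\right)}{230175} = 599 + \left(-11620 - 458\right) \frac{1}{230175} = 599 - \frac{122}{2325} = \frac{1392553}{2325}$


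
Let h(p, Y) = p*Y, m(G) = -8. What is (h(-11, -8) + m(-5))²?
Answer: 6400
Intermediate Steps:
h(p, Y) = Y*p
(h(-11, -8) + m(-5))² = (-8*(-11) - 8)² = (88 - 8)² = 80² = 6400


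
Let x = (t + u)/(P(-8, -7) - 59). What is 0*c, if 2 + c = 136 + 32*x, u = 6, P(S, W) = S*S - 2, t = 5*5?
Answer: 0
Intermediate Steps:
t = 25
P(S, W) = -2 + S² (P(S, W) = S² - 2 = -2 + S²)
x = 31/3 (x = (25 + 6)/((-2 + (-8)²) - 59) = 31/((-2 + 64) - 59) = 31/(62 - 59) = 31/3 ≈ 10.333)
c = 1394/3 (c = -2 + (136 + 32*(31/3)) = -2 + (136 + 992/3) = -2 + 1400/3 = 1394/3 ≈ 464.67)
0*c = 0*(1394/3) = 0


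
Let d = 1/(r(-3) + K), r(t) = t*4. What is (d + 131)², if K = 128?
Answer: 230948809/13456 ≈ 17163.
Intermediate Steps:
r(t) = 4*t
d = 1/116 (d = 1/(4*(-3) + 128) = 1/(-12 + 128) = 1/116 ≈ 0.0086207)
(d + 131)² = (1/116 + 131)² = (15197/116)² = 230948809/13456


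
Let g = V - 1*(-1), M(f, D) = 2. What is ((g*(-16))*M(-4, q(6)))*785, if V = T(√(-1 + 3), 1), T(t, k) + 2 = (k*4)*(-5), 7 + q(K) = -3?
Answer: 527520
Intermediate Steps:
q(K) = -10 (q(K) = -7 - 3 = -10)
T(t, k) = -2 - 20*k (T(t, k) = -2 + (k*4)*(-5) = -2 + (4*k)*(-5) = -2 - 20*k)
V = -22 (V = -2 - 20*1 = -2 - 20 = -22)
g = -21 (g = -22 - 1*(-1) = -22 + 1 = -21)
((g*(-16))*M(-4, q(6)))*785 = (-21*(-16)*2)*785 = (336*2)*785 = 672*785 = 527520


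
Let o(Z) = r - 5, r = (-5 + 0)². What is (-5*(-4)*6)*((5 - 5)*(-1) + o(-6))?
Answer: 2400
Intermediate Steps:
r = 25 (r = (-5)² = 25)
o(Z) = 20 (o(Z) = 25 - 5 = 20)
(-5*(-4)*6)*((5 - 5)*(-1) + o(-6)) = (-5*(-4)*6)*((5 - 5)*(-1) + 20) = (20*6)*(0*(-1) + 20) = 120*(0 + 20) = 120*20 = 2400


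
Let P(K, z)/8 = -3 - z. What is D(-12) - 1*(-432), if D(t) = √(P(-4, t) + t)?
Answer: 432 + 2*√15 ≈ 439.75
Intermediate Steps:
P(K, z) = -24 - 8*z (P(K, z) = 8*(-3 - z) = -24 - 8*z)
D(t) = √(-24 - 7*t) (D(t) = √((-24 - 8*t) + t) = √(-24 - 7*t))
D(-12) - 1*(-432) = √(-24 - 7*(-12)) - 1*(-432) = √(-24 + 84) + 432 = √60 + 432 = 2*√15 + 432 = 432 + 2*√15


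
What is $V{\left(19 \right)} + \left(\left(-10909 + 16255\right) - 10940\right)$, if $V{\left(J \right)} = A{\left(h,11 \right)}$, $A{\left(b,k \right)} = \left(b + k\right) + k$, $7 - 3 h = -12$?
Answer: $- \frac{16697}{3} \approx -5565.7$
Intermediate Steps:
$h = \frac{19}{3}$ ($h = \frac{7}{3} - -4 = \frac{7}{3} + 4 = \frac{19}{3} \approx 6.3333$)
$A{\left(b,k \right)} = b + 2 k$
$V{\left(J \right)} = \frac{85}{3}$ ($V{\left(J \right)} = \frac{19}{3} + 2 \cdot 11 = \frac{19}{3} + 22 = \frac{85}{3}$)
$V{\left(19 \right)} + \left(\left(-10909 + 16255\right) - 10940\right) = \frac{85}{3} + \left(\left(-10909 + 16255\right) - 10940\right) = \frac{85}{3} + \left(5346 - 10940\right) = \frac{85}{3} - 5594 = - \frac{16697}{3}$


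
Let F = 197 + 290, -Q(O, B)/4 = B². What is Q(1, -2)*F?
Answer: -7792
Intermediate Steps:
Q(O, B) = -4*B²
F = 487
Q(1, -2)*F = -4*(-2)²*487 = -4*4*487 = -16*487 = -7792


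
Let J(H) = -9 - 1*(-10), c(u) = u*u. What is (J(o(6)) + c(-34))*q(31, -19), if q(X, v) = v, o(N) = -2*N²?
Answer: -21983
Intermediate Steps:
c(u) = u²
J(H) = 1 (J(H) = -9 + 10 = 1)
(J(o(6)) + c(-34))*q(31, -19) = (1 + (-34)²)*(-19) = (1 + 1156)*(-19) = 1157*(-19) = -21983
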